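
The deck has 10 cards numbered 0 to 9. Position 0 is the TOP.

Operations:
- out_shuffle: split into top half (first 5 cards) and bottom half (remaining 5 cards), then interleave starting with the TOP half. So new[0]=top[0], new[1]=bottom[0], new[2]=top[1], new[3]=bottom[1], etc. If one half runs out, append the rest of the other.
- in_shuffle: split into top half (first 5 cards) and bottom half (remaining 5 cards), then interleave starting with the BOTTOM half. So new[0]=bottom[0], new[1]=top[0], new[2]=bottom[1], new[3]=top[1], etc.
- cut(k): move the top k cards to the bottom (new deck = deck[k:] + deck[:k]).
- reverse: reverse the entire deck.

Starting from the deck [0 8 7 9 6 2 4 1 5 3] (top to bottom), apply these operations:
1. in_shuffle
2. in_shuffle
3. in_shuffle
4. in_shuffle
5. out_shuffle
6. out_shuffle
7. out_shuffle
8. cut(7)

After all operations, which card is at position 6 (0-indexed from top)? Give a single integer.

Answer: 1

Derivation:
After op 1 (in_shuffle): [2 0 4 8 1 7 5 9 3 6]
After op 2 (in_shuffle): [7 2 5 0 9 4 3 8 6 1]
After op 3 (in_shuffle): [4 7 3 2 8 5 6 0 1 9]
After op 4 (in_shuffle): [5 4 6 7 0 3 1 2 9 8]
After op 5 (out_shuffle): [5 3 4 1 6 2 7 9 0 8]
After op 6 (out_shuffle): [5 2 3 7 4 9 1 0 6 8]
After op 7 (out_shuffle): [5 9 2 1 3 0 7 6 4 8]
After op 8 (cut(7)): [6 4 8 5 9 2 1 3 0 7]
Position 6: card 1.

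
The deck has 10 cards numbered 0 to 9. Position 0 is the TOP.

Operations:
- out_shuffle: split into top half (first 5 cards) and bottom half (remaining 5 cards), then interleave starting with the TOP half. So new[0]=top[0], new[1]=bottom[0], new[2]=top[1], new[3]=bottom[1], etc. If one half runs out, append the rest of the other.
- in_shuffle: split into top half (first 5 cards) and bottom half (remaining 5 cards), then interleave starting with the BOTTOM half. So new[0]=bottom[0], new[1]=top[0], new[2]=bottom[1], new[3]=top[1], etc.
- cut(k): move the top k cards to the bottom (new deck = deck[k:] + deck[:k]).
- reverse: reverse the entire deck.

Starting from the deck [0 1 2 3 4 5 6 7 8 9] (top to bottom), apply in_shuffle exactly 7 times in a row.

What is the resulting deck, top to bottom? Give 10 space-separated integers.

Answer: 7 4 1 9 6 3 0 8 5 2

Derivation:
After op 1 (in_shuffle): [5 0 6 1 7 2 8 3 9 4]
After op 2 (in_shuffle): [2 5 8 0 3 6 9 1 4 7]
After op 3 (in_shuffle): [6 2 9 5 1 8 4 0 7 3]
After op 4 (in_shuffle): [8 6 4 2 0 9 7 5 3 1]
After op 5 (in_shuffle): [9 8 7 6 5 4 3 2 1 0]
After op 6 (in_shuffle): [4 9 3 8 2 7 1 6 0 5]
After op 7 (in_shuffle): [7 4 1 9 6 3 0 8 5 2]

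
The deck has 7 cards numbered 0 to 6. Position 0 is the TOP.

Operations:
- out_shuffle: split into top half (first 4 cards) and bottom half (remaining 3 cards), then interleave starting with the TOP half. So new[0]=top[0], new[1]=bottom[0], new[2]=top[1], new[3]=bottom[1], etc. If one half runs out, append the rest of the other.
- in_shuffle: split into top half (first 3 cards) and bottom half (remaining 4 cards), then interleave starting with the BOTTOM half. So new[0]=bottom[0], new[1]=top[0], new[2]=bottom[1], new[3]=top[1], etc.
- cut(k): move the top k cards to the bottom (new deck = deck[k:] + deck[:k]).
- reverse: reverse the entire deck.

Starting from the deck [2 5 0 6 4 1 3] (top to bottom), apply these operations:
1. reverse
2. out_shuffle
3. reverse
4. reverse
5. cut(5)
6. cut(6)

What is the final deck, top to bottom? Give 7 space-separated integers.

Answer: 4 2 6 3 0 1 5

Derivation:
After op 1 (reverse): [3 1 4 6 0 5 2]
After op 2 (out_shuffle): [3 0 1 5 4 2 6]
After op 3 (reverse): [6 2 4 5 1 0 3]
After op 4 (reverse): [3 0 1 5 4 2 6]
After op 5 (cut(5)): [2 6 3 0 1 5 4]
After op 6 (cut(6)): [4 2 6 3 0 1 5]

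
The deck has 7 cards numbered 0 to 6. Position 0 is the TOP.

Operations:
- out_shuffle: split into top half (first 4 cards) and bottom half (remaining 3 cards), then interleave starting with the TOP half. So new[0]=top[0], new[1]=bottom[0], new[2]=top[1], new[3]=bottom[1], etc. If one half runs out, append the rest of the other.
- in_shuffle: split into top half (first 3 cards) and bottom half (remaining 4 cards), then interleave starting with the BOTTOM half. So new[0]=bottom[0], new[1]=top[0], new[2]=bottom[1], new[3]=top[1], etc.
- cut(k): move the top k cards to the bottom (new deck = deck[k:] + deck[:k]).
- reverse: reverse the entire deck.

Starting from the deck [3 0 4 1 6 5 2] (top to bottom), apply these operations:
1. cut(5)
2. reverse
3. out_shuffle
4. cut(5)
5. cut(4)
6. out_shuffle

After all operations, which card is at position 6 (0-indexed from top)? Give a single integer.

After op 1 (cut(5)): [5 2 3 0 4 1 6]
After op 2 (reverse): [6 1 4 0 3 2 5]
After op 3 (out_shuffle): [6 3 1 2 4 5 0]
After op 4 (cut(5)): [5 0 6 3 1 2 4]
After op 5 (cut(4)): [1 2 4 5 0 6 3]
After op 6 (out_shuffle): [1 0 2 6 4 3 5]
Position 6: card 5.

Answer: 5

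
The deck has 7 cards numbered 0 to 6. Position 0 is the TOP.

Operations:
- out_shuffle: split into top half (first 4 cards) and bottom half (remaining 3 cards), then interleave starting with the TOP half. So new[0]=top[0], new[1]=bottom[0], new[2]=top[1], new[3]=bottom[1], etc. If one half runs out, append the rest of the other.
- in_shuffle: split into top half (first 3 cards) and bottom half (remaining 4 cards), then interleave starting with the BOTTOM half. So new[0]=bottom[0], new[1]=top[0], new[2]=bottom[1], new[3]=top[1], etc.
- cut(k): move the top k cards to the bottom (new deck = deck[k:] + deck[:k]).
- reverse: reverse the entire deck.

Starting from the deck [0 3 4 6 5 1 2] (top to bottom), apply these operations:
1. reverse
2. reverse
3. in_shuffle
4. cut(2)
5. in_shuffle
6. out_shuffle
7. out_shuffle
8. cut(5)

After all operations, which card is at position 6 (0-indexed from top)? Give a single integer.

After op 1 (reverse): [2 1 5 6 4 3 0]
After op 2 (reverse): [0 3 4 6 5 1 2]
After op 3 (in_shuffle): [6 0 5 3 1 4 2]
After op 4 (cut(2)): [5 3 1 4 2 6 0]
After op 5 (in_shuffle): [4 5 2 3 6 1 0]
After op 6 (out_shuffle): [4 6 5 1 2 0 3]
After op 7 (out_shuffle): [4 2 6 0 5 3 1]
After op 8 (cut(5)): [3 1 4 2 6 0 5]
Position 6: card 5.

Answer: 5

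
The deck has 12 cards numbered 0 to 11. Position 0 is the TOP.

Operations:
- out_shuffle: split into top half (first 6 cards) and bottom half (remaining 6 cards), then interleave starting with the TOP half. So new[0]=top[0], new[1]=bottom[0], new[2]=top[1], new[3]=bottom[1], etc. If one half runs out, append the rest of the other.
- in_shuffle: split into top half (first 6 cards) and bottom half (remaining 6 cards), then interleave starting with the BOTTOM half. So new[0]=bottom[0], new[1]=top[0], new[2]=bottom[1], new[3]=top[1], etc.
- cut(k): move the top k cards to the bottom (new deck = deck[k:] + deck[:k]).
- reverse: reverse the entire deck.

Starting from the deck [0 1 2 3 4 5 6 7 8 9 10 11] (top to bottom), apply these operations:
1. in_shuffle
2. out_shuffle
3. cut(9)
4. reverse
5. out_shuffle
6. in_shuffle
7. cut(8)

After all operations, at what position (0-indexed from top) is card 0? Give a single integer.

After op 1 (in_shuffle): [6 0 7 1 8 2 9 3 10 4 11 5]
After op 2 (out_shuffle): [6 9 0 3 7 10 1 4 8 11 2 5]
After op 3 (cut(9)): [11 2 5 6 9 0 3 7 10 1 4 8]
After op 4 (reverse): [8 4 1 10 7 3 0 9 6 5 2 11]
After op 5 (out_shuffle): [8 0 4 9 1 6 10 5 7 2 3 11]
After op 6 (in_shuffle): [10 8 5 0 7 4 2 9 3 1 11 6]
After op 7 (cut(8)): [3 1 11 6 10 8 5 0 7 4 2 9]
Card 0 is at position 7.

Answer: 7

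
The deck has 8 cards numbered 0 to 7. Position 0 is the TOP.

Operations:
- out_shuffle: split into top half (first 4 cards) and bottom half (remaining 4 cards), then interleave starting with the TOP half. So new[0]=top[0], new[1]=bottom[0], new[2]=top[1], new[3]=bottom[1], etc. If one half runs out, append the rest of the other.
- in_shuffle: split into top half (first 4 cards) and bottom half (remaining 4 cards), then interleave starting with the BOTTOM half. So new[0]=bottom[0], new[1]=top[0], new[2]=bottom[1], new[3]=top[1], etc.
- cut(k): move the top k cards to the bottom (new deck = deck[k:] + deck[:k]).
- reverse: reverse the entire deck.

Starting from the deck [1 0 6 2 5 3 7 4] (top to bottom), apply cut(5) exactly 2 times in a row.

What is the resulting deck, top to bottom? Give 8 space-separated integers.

After op 1 (cut(5)): [3 7 4 1 0 6 2 5]
After op 2 (cut(5)): [6 2 5 3 7 4 1 0]

Answer: 6 2 5 3 7 4 1 0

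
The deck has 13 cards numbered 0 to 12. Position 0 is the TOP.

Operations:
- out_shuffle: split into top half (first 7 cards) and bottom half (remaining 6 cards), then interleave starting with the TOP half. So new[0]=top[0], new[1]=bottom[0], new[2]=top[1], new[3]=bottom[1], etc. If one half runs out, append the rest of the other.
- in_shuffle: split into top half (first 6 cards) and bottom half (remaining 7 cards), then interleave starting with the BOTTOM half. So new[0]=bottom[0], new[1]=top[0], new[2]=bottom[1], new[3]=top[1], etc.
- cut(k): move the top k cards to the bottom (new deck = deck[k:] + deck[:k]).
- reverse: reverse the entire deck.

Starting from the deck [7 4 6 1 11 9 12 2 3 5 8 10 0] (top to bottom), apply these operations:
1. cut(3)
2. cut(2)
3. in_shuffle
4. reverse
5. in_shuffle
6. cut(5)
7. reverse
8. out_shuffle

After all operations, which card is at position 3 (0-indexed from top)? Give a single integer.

Answer: 6

Derivation:
After op 1 (cut(3)): [1 11 9 12 2 3 5 8 10 0 7 4 6]
After op 2 (cut(2)): [9 12 2 3 5 8 10 0 7 4 6 1 11]
After op 3 (in_shuffle): [10 9 0 12 7 2 4 3 6 5 1 8 11]
After op 4 (reverse): [11 8 1 5 6 3 4 2 7 12 0 9 10]
After op 5 (in_shuffle): [4 11 2 8 7 1 12 5 0 6 9 3 10]
After op 6 (cut(5)): [1 12 5 0 6 9 3 10 4 11 2 8 7]
After op 7 (reverse): [7 8 2 11 4 10 3 9 6 0 5 12 1]
After op 8 (out_shuffle): [7 9 8 6 2 0 11 5 4 12 10 1 3]
Position 3: card 6.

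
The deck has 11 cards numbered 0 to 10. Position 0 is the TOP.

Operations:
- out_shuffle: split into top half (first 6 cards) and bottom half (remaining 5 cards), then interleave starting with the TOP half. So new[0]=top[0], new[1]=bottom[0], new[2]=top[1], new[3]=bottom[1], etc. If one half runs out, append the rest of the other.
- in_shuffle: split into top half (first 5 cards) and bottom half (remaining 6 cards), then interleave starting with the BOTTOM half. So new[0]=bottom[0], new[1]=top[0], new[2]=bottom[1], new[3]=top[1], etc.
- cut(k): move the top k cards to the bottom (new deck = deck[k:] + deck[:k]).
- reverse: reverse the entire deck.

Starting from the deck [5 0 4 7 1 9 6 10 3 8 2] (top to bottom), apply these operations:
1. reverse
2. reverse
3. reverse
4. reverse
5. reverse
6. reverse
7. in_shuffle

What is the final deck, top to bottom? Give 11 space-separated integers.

Answer: 9 5 6 0 10 4 3 7 8 1 2

Derivation:
After op 1 (reverse): [2 8 3 10 6 9 1 7 4 0 5]
After op 2 (reverse): [5 0 4 7 1 9 6 10 3 8 2]
After op 3 (reverse): [2 8 3 10 6 9 1 7 4 0 5]
After op 4 (reverse): [5 0 4 7 1 9 6 10 3 8 2]
After op 5 (reverse): [2 8 3 10 6 9 1 7 4 0 5]
After op 6 (reverse): [5 0 4 7 1 9 6 10 3 8 2]
After op 7 (in_shuffle): [9 5 6 0 10 4 3 7 8 1 2]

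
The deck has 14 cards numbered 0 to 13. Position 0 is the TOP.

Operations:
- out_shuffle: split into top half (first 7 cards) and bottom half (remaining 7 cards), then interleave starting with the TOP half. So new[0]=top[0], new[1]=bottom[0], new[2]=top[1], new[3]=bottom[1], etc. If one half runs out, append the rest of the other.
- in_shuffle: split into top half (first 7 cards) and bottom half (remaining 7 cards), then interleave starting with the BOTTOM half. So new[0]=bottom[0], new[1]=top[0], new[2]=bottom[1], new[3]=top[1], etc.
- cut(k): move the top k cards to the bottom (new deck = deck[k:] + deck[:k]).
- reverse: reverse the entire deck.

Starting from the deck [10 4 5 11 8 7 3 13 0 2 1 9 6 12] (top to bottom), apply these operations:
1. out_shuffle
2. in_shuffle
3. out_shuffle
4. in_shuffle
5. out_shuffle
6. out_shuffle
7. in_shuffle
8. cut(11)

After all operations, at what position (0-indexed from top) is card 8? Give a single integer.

After op 1 (out_shuffle): [10 13 4 0 5 2 11 1 8 9 7 6 3 12]
After op 2 (in_shuffle): [1 10 8 13 9 4 7 0 6 5 3 2 12 11]
After op 3 (out_shuffle): [1 0 10 6 8 5 13 3 9 2 4 12 7 11]
After op 4 (in_shuffle): [3 1 9 0 2 10 4 6 12 8 7 5 11 13]
After op 5 (out_shuffle): [3 6 1 12 9 8 0 7 2 5 10 11 4 13]
After op 6 (out_shuffle): [3 7 6 2 1 5 12 10 9 11 8 4 0 13]
After op 7 (in_shuffle): [10 3 9 7 11 6 8 2 4 1 0 5 13 12]
After op 8 (cut(11)): [5 13 12 10 3 9 7 11 6 8 2 4 1 0]
Card 8 is at position 9.

Answer: 9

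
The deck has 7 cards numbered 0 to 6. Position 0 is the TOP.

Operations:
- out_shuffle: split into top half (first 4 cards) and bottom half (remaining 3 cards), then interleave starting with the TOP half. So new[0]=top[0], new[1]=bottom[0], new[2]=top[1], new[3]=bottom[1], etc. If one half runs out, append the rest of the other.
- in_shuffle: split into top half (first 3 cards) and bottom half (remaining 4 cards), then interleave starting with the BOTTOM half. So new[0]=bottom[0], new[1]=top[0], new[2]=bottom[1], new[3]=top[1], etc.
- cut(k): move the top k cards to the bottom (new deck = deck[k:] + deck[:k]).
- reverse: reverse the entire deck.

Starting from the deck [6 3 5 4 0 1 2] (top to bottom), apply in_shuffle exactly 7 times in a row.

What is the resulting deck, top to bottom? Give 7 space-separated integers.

Answer: 4 6 0 3 1 5 2

Derivation:
After op 1 (in_shuffle): [4 6 0 3 1 5 2]
After op 2 (in_shuffle): [3 4 1 6 5 0 2]
After op 3 (in_shuffle): [6 3 5 4 0 1 2]
After op 4 (in_shuffle): [4 6 0 3 1 5 2]
After op 5 (in_shuffle): [3 4 1 6 5 0 2]
After op 6 (in_shuffle): [6 3 5 4 0 1 2]
After op 7 (in_shuffle): [4 6 0 3 1 5 2]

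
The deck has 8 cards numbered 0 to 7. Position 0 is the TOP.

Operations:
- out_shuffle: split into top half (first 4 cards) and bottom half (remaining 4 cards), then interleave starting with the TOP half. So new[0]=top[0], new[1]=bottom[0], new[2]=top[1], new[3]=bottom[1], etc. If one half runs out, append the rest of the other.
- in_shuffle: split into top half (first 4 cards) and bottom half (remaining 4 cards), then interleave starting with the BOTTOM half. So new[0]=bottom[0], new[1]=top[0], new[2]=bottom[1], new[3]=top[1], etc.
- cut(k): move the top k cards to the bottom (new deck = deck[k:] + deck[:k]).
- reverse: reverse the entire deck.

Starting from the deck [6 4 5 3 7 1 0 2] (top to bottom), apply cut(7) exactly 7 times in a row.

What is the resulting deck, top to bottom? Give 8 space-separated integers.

Answer: 4 5 3 7 1 0 2 6

Derivation:
After op 1 (cut(7)): [2 6 4 5 3 7 1 0]
After op 2 (cut(7)): [0 2 6 4 5 3 7 1]
After op 3 (cut(7)): [1 0 2 6 4 5 3 7]
After op 4 (cut(7)): [7 1 0 2 6 4 5 3]
After op 5 (cut(7)): [3 7 1 0 2 6 4 5]
After op 6 (cut(7)): [5 3 7 1 0 2 6 4]
After op 7 (cut(7)): [4 5 3 7 1 0 2 6]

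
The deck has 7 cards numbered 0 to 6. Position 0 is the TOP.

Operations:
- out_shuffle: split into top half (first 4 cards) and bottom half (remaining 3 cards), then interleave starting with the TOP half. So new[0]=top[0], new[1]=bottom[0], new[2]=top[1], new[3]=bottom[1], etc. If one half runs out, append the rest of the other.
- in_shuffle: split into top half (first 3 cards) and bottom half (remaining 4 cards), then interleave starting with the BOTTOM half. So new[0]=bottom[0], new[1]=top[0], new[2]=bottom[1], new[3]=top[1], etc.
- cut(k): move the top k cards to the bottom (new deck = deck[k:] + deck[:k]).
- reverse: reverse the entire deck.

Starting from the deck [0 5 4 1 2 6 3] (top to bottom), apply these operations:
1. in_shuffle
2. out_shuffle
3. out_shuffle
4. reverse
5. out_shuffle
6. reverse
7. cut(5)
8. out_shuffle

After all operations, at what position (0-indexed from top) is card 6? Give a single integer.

After op 1 (in_shuffle): [1 0 2 5 6 4 3]
After op 2 (out_shuffle): [1 6 0 4 2 3 5]
After op 3 (out_shuffle): [1 2 6 3 0 5 4]
After op 4 (reverse): [4 5 0 3 6 2 1]
After op 5 (out_shuffle): [4 6 5 2 0 1 3]
After op 6 (reverse): [3 1 0 2 5 6 4]
After op 7 (cut(5)): [6 4 3 1 0 2 5]
After op 8 (out_shuffle): [6 0 4 2 3 5 1]
Card 6 is at position 0.

Answer: 0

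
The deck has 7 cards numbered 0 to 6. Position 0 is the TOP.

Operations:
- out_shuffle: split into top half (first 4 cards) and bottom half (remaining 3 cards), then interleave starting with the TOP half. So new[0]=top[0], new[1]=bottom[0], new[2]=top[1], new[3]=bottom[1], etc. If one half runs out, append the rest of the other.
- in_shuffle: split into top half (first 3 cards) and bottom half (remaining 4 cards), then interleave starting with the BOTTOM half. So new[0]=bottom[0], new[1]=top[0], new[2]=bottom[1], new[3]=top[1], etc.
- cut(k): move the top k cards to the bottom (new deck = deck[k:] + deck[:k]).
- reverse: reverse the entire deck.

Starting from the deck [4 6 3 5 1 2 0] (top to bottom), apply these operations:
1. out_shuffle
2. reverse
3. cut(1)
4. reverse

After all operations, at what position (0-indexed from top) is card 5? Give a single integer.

Answer: 0

Derivation:
After op 1 (out_shuffle): [4 1 6 2 3 0 5]
After op 2 (reverse): [5 0 3 2 6 1 4]
After op 3 (cut(1)): [0 3 2 6 1 4 5]
After op 4 (reverse): [5 4 1 6 2 3 0]
Card 5 is at position 0.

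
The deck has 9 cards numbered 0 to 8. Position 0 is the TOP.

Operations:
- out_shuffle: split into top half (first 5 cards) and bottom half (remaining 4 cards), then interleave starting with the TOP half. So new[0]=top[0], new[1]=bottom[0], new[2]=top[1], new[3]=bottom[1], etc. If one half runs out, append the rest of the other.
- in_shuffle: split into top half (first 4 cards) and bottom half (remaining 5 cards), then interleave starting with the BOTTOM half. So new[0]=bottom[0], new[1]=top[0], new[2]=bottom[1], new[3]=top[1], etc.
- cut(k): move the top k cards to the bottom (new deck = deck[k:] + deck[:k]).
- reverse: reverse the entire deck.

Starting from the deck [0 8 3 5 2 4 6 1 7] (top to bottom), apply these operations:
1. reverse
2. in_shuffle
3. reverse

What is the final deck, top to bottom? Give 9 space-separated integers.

Answer: 0 4 8 6 3 1 5 7 2

Derivation:
After op 1 (reverse): [7 1 6 4 2 5 3 8 0]
After op 2 (in_shuffle): [2 7 5 1 3 6 8 4 0]
After op 3 (reverse): [0 4 8 6 3 1 5 7 2]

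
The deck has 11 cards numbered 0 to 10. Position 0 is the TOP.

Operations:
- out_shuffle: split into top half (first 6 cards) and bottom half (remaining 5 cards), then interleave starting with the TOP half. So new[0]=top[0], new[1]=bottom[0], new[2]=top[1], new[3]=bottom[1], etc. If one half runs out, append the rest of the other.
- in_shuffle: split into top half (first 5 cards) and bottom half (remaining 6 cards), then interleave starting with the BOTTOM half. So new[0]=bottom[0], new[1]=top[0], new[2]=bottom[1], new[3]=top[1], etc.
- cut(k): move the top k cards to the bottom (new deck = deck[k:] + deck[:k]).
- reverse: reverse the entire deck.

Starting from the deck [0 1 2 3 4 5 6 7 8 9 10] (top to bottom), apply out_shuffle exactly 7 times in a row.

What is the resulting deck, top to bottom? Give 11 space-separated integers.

After op 1 (out_shuffle): [0 6 1 7 2 8 3 9 4 10 5]
After op 2 (out_shuffle): [0 3 6 9 1 4 7 10 2 5 8]
After op 3 (out_shuffle): [0 7 3 10 6 2 9 5 1 8 4]
After op 4 (out_shuffle): [0 9 7 5 3 1 10 8 6 4 2]
After op 5 (out_shuffle): [0 10 9 8 7 6 5 4 3 2 1]
After op 6 (out_shuffle): [0 5 10 4 9 3 8 2 7 1 6]
After op 7 (out_shuffle): [0 8 5 2 10 7 4 1 9 6 3]

Answer: 0 8 5 2 10 7 4 1 9 6 3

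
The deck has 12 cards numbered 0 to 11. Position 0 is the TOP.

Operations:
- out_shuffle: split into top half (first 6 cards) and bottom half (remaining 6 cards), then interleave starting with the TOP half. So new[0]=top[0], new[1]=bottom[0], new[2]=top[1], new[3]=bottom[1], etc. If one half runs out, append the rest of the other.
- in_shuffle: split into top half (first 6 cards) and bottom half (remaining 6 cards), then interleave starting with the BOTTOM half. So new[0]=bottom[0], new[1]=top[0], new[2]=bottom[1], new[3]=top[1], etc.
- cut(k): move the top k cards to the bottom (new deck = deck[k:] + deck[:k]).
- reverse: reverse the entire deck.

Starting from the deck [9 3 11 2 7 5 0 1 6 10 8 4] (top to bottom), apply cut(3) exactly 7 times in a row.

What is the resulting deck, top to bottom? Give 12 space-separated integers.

Answer: 10 8 4 9 3 11 2 7 5 0 1 6

Derivation:
After op 1 (cut(3)): [2 7 5 0 1 6 10 8 4 9 3 11]
After op 2 (cut(3)): [0 1 6 10 8 4 9 3 11 2 7 5]
After op 3 (cut(3)): [10 8 4 9 3 11 2 7 5 0 1 6]
After op 4 (cut(3)): [9 3 11 2 7 5 0 1 6 10 8 4]
After op 5 (cut(3)): [2 7 5 0 1 6 10 8 4 9 3 11]
After op 6 (cut(3)): [0 1 6 10 8 4 9 3 11 2 7 5]
After op 7 (cut(3)): [10 8 4 9 3 11 2 7 5 0 1 6]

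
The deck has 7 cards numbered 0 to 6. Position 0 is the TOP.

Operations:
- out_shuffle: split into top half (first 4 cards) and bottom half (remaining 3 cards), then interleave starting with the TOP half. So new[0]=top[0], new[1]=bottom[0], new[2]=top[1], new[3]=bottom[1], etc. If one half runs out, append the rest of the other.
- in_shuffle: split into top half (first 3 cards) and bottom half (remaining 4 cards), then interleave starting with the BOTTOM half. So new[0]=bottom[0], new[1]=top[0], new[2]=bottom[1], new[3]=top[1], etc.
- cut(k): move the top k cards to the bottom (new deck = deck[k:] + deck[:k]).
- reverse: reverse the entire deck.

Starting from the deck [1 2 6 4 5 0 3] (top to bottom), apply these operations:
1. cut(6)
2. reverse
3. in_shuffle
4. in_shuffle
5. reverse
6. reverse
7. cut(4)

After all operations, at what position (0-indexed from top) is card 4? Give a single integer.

Answer: 0

Derivation:
After op 1 (cut(6)): [3 1 2 6 4 5 0]
After op 2 (reverse): [0 5 4 6 2 1 3]
After op 3 (in_shuffle): [6 0 2 5 1 4 3]
After op 4 (in_shuffle): [5 6 1 0 4 2 3]
After op 5 (reverse): [3 2 4 0 1 6 5]
After op 6 (reverse): [5 6 1 0 4 2 3]
After op 7 (cut(4)): [4 2 3 5 6 1 0]
Card 4 is at position 0.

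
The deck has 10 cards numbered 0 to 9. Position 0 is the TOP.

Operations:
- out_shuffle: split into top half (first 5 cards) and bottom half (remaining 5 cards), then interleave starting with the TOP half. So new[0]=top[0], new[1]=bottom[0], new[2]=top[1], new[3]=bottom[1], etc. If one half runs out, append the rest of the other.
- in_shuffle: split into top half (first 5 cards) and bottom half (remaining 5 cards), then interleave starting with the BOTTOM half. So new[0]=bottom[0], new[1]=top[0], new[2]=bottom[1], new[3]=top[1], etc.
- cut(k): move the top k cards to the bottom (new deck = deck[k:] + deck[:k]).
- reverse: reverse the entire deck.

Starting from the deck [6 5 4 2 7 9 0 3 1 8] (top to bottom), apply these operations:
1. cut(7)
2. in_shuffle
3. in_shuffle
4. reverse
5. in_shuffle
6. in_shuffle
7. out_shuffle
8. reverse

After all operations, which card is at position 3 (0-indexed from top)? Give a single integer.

Answer: 7

Derivation:
After op 1 (cut(7)): [3 1 8 6 5 4 2 7 9 0]
After op 2 (in_shuffle): [4 3 2 1 7 8 9 6 0 5]
After op 3 (in_shuffle): [8 4 9 3 6 2 0 1 5 7]
After op 4 (reverse): [7 5 1 0 2 6 3 9 4 8]
After op 5 (in_shuffle): [6 7 3 5 9 1 4 0 8 2]
After op 6 (in_shuffle): [1 6 4 7 0 3 8 5 2 9]
After op 7 (out_shuffle): [1 3 6 8 4 5 7 2 0 9]
After op 8 (reverse): [9 0 2 7 5 4 8 6 3 1]
Position 3: card 7.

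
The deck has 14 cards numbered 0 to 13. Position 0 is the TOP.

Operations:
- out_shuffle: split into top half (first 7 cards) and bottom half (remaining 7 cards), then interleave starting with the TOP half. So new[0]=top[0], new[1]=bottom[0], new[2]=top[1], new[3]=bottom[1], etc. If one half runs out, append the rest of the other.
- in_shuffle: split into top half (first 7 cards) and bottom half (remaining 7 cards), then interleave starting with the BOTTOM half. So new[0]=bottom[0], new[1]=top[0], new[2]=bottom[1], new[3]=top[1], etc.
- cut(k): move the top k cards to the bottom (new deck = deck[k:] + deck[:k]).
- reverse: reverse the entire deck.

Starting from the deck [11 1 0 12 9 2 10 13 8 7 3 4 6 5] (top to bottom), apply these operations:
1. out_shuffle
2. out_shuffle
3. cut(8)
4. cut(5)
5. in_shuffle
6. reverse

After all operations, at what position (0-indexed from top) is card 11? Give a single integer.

Answer: 10

Derivation:
After op 1 (out_shuffle): [11 13 1 8 0 7 12 3 9 4 2 6 10 5]
After op 2 (out_shuffle): [11 3 13 9 1 4 8 2 0 6 7 10 12 5]
After op 3 (cut(8)): [0 6 7 10 12 5 11 3 13 9 1 4 8 2]
After op 4 (cut(5)): [5 11 3 13 9 1 4 8 2 0 6 7 10 12]
After op 5 (in_shuffle): [8 5 2 11 0 3 6 13 7 9 10 1 12 4]
After op 6 (reverse): [4 12 1 10 9 7 13 6 3 0 11 2 5 8]
Card 11 is at position 10.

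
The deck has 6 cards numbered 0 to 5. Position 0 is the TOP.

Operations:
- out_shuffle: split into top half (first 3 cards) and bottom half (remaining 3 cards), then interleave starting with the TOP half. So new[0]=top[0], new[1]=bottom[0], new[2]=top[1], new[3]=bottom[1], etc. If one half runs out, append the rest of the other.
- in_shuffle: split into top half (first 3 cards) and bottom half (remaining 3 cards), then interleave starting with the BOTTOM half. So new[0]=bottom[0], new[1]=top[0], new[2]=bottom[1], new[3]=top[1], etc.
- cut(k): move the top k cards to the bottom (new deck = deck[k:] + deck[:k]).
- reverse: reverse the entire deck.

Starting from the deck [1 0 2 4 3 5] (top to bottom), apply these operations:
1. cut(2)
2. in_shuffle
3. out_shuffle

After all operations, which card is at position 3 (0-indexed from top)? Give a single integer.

After op 1 (cut(2)): [2 4 3 5 1 0]
After op 2 (in_shuffle): [5 2 1 4 0 3]
After op 3 (out_shuffle): [5 4 2 0 1 3]
Position 3: card 0.

Answer: 0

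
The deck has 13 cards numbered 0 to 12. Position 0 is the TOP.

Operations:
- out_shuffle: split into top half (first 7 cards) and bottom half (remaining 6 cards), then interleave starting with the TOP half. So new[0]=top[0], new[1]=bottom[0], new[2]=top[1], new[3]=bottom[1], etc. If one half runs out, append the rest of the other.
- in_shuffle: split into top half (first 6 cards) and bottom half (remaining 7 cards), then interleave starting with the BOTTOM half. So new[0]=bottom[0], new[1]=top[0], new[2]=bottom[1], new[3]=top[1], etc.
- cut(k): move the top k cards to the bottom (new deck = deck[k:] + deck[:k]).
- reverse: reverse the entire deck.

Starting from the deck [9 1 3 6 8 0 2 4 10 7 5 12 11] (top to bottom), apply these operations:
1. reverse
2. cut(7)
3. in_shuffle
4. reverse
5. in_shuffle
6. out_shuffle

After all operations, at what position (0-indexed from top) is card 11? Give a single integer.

After op 1 (reverse): [11 12 5 7 10 4 2 0 8 6 3 1 9]
After op 2 (cut(7)): [0 8 6 3 1 9 11 12 5 7 10 4 2]
After op 3 (in_shuffle): [11 0 12 8 5 6 7 3 10 1 4 9 2]
After op 4 (reverse): [2 9 4 1 10 3 7 6 5 8 12 0 11]
After op 5 (in_shuffle): [7 2 6 9 5 4 8 1 12 10 0 3 11]
After op 6 (out_shuffle): [7 1 2 12 6 10 9 0 5 3 4 11 8]
Card 11 is at position 11.

Answer: 11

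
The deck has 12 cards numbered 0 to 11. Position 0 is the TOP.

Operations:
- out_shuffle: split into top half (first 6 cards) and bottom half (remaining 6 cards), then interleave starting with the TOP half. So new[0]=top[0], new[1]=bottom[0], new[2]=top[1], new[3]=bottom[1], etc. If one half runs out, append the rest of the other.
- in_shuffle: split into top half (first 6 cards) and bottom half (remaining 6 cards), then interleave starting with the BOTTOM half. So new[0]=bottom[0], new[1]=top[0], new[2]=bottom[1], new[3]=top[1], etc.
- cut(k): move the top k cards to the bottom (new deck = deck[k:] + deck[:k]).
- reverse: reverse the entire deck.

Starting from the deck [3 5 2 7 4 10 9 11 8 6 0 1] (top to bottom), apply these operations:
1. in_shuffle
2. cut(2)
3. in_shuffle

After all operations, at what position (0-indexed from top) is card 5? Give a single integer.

Answer: 3

Derivation:
After op 1 (in_shuffle): [9 3 11 5 8 2 6 7 0 4 1 10]
After op 2 (cut(2)): [11 5 8 2 6 7 0 4 1 10 9 3]
After op 3 (in_shuffle): [0 11 4 5 1 8 10 2 9 6 3 7]
Card 5 is at position 3.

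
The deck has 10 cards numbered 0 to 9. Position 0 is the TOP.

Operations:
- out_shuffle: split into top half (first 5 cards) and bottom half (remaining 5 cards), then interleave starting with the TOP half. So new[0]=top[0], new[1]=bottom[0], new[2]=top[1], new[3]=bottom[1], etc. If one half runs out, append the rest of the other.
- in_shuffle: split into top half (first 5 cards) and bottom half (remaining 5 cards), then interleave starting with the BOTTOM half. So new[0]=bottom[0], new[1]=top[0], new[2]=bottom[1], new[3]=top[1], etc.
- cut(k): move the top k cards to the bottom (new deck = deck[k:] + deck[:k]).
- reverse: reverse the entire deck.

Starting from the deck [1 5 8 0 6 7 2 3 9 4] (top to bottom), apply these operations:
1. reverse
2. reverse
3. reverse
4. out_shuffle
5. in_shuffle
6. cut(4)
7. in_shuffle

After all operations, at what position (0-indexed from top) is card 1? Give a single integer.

Answer: 9

Derivation:
After op 1 (reverse): [4 9 3 2 7 6 0 8 5 1]
After op 2 (reverse): [1 5 8 0 6 7 2 3 9 4]
After op 3 (reverse): [4 9 3 2 7 6 0 8 5 1]
After op 4 (out_shuffle): [4 6 9 0 3 8 2 5 7 1]
After op 5 (in_shuffle): [8 4 2 6 5 9 7 0 1 3]
After op 6 (cut(4)): [5 9 7 0 1 3 8 4 2 6]
After op 7 (in_shuffle): [3 5 8 9 4 7 2 0 6 1]
Card 1 is at position 9.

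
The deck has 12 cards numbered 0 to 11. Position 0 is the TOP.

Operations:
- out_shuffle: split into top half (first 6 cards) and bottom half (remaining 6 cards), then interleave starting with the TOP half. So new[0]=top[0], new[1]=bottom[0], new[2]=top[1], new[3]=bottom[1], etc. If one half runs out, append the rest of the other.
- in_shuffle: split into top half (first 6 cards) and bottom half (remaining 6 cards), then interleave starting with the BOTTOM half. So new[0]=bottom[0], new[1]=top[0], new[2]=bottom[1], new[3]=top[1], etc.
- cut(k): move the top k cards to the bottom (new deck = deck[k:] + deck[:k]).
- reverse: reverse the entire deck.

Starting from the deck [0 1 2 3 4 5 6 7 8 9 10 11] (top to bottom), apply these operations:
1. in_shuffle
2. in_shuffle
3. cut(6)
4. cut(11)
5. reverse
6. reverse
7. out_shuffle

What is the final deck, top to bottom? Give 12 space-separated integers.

Answer: 7 2 4 9 1 6 11 3 8 0 5 10

Derivation:
After op 1 (in_shuffle): [6 0 7 1 8 2 9 3 10 4 11 5]
After op 2 (in_shuffle): [9 6 3 0 10 7 4 1 11 8 5 2]
After op 3 (cut(6)): [4 1 11 8 5 2 9 6 3 0 10 7]
After op 4 (cut(11)): [7 4 1 11 8 5 2 9 6 3 0 10]
After op 5 (reverse): [10 0 3 6 9 2 5 8 11 1 4 7]
After op 6 (reverse): [7 4 1 11 8 5 2 9 6 3 0 10]
After op 7 (out_shuffle): [7 2 4 9 1 6 11 3 8 0 5 10]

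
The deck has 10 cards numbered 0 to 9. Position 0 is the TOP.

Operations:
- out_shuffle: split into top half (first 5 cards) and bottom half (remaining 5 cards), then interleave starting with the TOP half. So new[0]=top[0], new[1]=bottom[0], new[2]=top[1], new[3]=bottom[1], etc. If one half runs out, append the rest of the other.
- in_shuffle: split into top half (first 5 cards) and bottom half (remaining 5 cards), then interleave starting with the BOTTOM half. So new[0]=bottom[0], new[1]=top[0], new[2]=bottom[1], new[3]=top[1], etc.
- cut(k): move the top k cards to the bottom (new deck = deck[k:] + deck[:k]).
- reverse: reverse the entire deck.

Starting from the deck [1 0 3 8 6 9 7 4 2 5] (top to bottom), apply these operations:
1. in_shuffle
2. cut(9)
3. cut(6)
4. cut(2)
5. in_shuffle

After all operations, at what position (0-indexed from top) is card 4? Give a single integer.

After op 1 (in_shuffle): [9 1 7 0 4 3 2 8 5 6]
After op 2 (cut(9)): [6 9 1 7 0 4 3 2 8 5]
After op 3 (cut(6)): [3 2 8 5 6 9 1 7 0 4]
After op 4 (cut(2)): [8 5 6 9 1 7 0 4 3 2]
After op 5 (in_shuffle): [7 8 0 5 4 6 3 9 2 1]
Card 4 is at position 4.

Answer: 4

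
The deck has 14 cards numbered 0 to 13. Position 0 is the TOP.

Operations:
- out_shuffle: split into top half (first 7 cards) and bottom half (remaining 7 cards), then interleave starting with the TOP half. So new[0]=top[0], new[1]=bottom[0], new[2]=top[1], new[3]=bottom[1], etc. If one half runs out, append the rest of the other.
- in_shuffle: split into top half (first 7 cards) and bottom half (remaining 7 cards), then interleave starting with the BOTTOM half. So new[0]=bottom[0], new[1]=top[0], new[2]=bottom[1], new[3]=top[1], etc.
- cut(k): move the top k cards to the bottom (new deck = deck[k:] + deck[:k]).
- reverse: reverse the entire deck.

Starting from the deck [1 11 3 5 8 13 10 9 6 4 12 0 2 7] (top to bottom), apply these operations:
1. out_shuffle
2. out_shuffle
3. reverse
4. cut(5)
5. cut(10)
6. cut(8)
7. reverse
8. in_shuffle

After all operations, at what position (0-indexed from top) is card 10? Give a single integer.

Answer: 13

Derivation:
After op 1 (out_shuffle): [1 9 11 6 3 4 5 12 8 0 13 2 10 7]
After op 2 (out_shuffle): [1 12 9 8 11 0 6 13 3 2 4 10 5 7]
After op 3 (reverse): [7 5 10 4 2 3 13 6 0 11 8 9 12 1]
After op 4 (cut(5)): [3 13 6 0 11 8 9 12 1 7 5 10 4 2]
After op 5 (cut(10)): [5 10 4 2 3 13 6 0 11 8 9 12 1 7]
After op 6 (cut(8)): [11 8 9 12 1 7 5 10 4 2 3 13 6 0]
After op 7 (reverse): [0 6 13 3 2 4 10 5 7 1 12 9 8 11]
After op 8 (in_shuffle): [5 0 7 6 1 13 12 3 9 2 8 4 11 10]
Card 10 is at position 13.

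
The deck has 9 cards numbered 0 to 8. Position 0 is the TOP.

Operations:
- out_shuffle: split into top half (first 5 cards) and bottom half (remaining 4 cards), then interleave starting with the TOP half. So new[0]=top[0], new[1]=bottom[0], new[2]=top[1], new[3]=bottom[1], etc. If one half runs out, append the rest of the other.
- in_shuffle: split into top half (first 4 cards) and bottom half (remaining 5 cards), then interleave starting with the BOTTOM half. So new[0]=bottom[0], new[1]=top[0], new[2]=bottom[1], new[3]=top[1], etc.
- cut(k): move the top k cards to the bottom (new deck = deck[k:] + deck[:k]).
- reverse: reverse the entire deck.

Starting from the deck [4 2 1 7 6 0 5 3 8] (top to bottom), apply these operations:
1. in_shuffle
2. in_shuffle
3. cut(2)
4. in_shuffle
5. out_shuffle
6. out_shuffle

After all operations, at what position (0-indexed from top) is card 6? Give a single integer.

Answer: 5

Derivation:
After op 1 (in_shuffle): [6 4 0 2 5 1 3 7 8]
After op 2 (in_shuffle): [5 6 1 4 3 0 7 2 8]
After op 3 (cut(2)): [1 4 3 0 7 2 8 5 6]
After op 4 (in_shuffle): [7 1 2 4 8 3 5 0 6]
After op 5 (out_shuffle): [7 3 1 5 2 0 4 6 8]
After op 6 (out_shuffle): [7 0 3 4 1 6 5 8 2]
Card 6 is at position 5.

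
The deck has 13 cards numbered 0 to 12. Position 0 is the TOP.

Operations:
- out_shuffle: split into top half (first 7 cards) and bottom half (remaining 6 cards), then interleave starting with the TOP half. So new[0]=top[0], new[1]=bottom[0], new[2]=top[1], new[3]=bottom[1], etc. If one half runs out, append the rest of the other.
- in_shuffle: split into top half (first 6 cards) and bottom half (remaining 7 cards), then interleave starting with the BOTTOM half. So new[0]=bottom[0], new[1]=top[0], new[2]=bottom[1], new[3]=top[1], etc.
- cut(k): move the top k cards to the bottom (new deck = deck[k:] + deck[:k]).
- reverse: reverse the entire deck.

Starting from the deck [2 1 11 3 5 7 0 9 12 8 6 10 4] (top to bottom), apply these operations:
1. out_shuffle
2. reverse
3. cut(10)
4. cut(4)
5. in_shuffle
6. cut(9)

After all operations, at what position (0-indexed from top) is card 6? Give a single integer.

Answer: 0

Derivation:
After op 1 (out_shuffle): [2 9 1 12 11 8 3 6 5 10 7 4 0]
After op 2 (reverse): [0 4 7 10 5 6 3 8 11 12 1 9 2]
After op 3 (cut(10)): [1 9 2 0 4 7 10 5 6 3 8 11 12]
After op 4 (cut(4)): [4 7 10 5 6 3 8 11 12 1 9 2 0]
After op 5 (in_shuffle): [8 4 11 7 12 10 1 5 9 6 2 3 0]
After op 6 (cut(9)): [6 2 3 0 8 4 11 7 12 10 1 5 9]
Card 6 is at position 0.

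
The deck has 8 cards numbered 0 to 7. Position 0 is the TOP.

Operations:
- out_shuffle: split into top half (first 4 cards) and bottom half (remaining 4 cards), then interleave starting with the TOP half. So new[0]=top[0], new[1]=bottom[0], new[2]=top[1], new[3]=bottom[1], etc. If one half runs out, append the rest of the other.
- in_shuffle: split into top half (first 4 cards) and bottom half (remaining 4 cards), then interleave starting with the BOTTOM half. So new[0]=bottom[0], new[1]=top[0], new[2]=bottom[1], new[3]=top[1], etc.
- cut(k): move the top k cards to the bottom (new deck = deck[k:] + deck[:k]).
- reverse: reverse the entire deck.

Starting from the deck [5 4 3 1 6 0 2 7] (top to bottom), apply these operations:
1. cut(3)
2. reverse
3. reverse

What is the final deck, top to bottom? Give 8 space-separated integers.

Answer: 1 6 0 2 7 5 4 3

Derivation:
After op 1 (cut(3)): [1 6 0 2 7 5 4 3]
After op 2 (reverse): [3 4 5 7 2 0 6 1]
After op 3 (reverse): [1 6 0 2 7 5 4 3]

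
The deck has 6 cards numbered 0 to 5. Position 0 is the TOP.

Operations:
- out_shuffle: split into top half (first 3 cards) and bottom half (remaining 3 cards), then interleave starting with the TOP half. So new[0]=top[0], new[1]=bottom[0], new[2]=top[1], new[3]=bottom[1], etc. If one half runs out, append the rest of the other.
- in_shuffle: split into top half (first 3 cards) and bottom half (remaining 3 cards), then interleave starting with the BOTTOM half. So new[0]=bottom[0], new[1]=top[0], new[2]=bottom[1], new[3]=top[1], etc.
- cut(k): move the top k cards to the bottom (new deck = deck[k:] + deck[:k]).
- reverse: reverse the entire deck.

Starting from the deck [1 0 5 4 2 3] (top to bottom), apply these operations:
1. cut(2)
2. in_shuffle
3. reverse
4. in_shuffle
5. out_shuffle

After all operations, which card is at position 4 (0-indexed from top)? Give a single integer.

Answer: 5

Derivation:
After op 1 (cut(2)): [5 4 2 3 1 0]
After op 2 (in_shuffle): [3 5 1 4 0 2]
After op 3 (reverse): [2 0 4 1 5 3]
After op 4 (in_shuffle): [1 2 5 0 3 4]
After op 5 (out_shuffle): [1 0 2 3 5 4]
Position 4: card 5.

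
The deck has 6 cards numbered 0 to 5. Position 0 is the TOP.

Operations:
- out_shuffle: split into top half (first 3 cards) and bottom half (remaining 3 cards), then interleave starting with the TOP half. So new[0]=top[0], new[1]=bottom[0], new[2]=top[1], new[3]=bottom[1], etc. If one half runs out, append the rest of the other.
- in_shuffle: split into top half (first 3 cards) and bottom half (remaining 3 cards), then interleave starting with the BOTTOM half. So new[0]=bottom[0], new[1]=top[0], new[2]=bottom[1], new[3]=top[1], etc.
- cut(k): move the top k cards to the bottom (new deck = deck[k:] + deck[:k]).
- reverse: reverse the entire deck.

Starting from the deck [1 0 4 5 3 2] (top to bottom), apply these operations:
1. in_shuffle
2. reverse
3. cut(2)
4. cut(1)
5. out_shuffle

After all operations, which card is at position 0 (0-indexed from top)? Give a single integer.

After op 1 (in_shuffle): [5 1 3 0 2 4]
After op 2 (reverse): [4 2 0 3 1 5]
After op 3 (cut(2)): [0 3 1 5 4 2]
After op 4 (cut(1)): [3 1 5 4 2 0]
After op 5 (out_shuffle): [3 4 1 2 5 0]
Position 0: card 3.

Answer: 3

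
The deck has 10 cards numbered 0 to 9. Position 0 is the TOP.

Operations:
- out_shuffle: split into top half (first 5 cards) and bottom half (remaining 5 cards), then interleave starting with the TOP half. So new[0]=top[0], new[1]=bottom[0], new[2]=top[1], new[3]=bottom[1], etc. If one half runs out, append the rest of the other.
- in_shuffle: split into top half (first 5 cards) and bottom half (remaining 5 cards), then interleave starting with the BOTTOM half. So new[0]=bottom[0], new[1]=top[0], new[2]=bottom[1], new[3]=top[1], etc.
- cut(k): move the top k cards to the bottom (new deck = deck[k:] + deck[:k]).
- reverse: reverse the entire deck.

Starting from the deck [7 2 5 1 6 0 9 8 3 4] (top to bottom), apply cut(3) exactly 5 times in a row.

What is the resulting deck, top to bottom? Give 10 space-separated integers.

After op 1 (cut(3)): [1 6 0 9 8 3 4 7 2 5]
After op 2 (cut(3)): [9 8 3 4 7 2 5 1 6 0]
After op 3 (cut(3)): [4 7 2 5 1 6 0 9 8 3]
After op 4 (cut(3)): [5 1 6 0 9 8 3 4 7 2]
After op 5 (cut(3)): [0 9 8 3 4 7 2 5 1 6]

Answer: 0 9 8 3 4 7 2 5 1 6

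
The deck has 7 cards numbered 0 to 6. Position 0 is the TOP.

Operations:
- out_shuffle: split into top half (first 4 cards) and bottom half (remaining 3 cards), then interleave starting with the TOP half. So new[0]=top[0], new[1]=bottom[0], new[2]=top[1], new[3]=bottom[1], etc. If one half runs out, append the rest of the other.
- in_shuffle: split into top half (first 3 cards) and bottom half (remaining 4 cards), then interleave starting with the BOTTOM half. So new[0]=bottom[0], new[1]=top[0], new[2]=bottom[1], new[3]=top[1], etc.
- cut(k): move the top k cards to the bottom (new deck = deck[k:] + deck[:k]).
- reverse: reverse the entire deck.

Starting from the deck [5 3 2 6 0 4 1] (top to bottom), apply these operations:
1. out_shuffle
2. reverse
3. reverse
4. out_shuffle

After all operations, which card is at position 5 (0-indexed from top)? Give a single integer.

Answer: 6

Derivation:
After op 1 (out_shuffle): [5 0 3 4 2 1 6]
After op 2 (reverse): [6 1 2 4 3 0 5]
After op 3 (reverse): [5 0 3 4 2 1 6]
After op 4 (out_shuffle): [5 2 0 1 3 6 4]
Position 5: card 6.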